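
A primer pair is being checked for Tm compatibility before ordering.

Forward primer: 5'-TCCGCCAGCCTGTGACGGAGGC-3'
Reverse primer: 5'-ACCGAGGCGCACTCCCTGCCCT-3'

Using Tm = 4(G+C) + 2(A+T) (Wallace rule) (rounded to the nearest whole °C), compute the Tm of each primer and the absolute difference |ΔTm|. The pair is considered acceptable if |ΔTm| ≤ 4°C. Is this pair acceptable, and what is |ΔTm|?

|ΔTm| = 0°C; the pair is acceptable.

Forward: A=3 T=3 G=8 C=8 → Tm = 2·6 + 4·16 = 76°C.
Reverse: A=3 T=3 G=5 C=11 → Tm = 2·6 + 4·16 = 76°C.
|ΔTm| = |76 − 76| = 0°C, ≤ 4°C.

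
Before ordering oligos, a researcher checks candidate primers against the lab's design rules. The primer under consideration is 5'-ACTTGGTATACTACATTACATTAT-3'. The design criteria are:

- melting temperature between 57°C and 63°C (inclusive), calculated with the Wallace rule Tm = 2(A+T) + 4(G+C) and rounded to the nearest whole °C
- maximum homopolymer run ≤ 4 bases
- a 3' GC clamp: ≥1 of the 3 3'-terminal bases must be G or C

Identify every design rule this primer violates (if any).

Fails: GC clamp.

Base counts: A=8, T=10, G=2, C=4 (length 24).
Tm: Tm = 2·18 + 4·6 = 60°C ✓
homopolymer run: longest run = 2 ✓
GC clamp: 3' end TAT has 0 G/C, need ≥1 ✗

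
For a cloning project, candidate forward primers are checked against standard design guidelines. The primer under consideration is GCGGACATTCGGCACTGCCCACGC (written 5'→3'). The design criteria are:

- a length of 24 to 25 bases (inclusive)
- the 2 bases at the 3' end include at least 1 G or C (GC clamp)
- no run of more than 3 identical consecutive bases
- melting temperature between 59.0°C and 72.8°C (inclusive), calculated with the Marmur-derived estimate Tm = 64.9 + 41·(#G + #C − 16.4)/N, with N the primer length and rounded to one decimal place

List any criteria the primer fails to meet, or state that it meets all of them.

Base counts: A=4, T=3, G=7, C=10 (length 24).
length: length 24 ✓
GC clamp: 3' end GC has 2 G/C ✓
homopolymer run: longest run = 3 ✓
Tm: Tm = 64.9 + 41·(17 − 16.4)/24 = 65.9°C ✓

Meets all criteria.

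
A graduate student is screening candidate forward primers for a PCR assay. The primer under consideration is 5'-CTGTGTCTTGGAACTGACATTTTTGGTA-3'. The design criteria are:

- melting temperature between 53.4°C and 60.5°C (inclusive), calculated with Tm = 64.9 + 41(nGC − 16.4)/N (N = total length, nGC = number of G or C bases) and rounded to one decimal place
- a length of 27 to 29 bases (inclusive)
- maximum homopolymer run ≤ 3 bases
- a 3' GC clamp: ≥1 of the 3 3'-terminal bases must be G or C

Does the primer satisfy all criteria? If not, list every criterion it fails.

Base counts: A=5, T=12, G=7, C=4 (length 28).
Tm: Tm = 64.9 + 41·(11 − 16.4)/28 = 57.0°C ✓
length: length 28 ✓
homopolymer run: longest run = 5, exceeds 3 ✗
GC clamp: 3' end GTA has 1 G/C ✓

Fails: homopolymer run.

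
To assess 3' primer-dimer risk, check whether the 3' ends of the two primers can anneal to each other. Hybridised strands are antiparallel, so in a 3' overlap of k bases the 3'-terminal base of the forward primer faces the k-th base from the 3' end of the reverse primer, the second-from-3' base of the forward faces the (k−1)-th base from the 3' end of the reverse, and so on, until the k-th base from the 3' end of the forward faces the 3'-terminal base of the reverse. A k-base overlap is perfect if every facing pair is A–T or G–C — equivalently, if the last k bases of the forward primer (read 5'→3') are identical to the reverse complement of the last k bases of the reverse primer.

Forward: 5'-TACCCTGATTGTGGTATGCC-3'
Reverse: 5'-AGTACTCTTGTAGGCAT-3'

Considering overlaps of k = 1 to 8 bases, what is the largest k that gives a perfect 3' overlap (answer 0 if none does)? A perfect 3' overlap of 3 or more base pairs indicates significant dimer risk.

Longest perfect overlap: 5 complementary base pairs; significant dimer risk (threshold 3).

Last 8 bases (5'→3') — forward …GGTATGCC, reverse …GTAGGCAT.
Reverse complement of the reverse primer's last 8 bases: ATGCCTAC; its first k bases are the reverse complement of the reverse primer's last k bases, so a perfect k-base overlap needs the forward primer's last k bases to equal them.
Comparing (forward last k vs required): k=1: C vs A ✗; k=2: CC vs AT ✗; k=3: GCC vs ATG ✗; k=4: TGCC vs ATGC ✗; k=5: ATGCC vs ATGCC ✓; k=6: TATGCC vs ATGCCT ✗; k=7: GTATGCC vs ATGCCTA ✗; k=8: GGTATGCC vs ATGCCTAC ✗.
Only k = 5 is perfect, so the longest perfect 3' overlap is 5.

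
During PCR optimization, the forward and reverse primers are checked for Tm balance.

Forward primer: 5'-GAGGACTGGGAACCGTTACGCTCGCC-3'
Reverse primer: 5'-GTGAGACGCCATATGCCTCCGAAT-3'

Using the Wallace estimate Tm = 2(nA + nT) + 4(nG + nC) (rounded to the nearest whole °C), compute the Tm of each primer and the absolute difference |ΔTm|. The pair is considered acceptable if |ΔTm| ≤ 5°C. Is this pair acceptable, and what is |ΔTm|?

Forward: A=5 T=4 G=9 C=8 → Tm = 2·9 + 4·17 = 86°C.
Reverse: A=6 T=5 G=6 C=7 → Tm = 2·11 + 4·13 = 74°C.
|ΔTm| = |86 − 74| = 12°C, > 5°C.

|ΔTm| = 12°C; the pair is not acceptable.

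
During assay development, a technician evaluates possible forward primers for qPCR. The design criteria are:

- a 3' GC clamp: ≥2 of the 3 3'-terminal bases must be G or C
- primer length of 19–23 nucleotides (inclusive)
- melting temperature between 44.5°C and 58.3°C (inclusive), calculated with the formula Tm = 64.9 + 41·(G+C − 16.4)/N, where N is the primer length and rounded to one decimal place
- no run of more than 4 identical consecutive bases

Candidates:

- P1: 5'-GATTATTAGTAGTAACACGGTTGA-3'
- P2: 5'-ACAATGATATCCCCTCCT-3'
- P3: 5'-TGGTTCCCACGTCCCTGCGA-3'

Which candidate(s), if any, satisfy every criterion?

P3 only.

P1 (24 nt, A=8 T=8 G=6 C=2): 3' end TGA has 1 G/C, need ≥2 ✗; length 24, outside 19–23 ✗; Tm = 64.9 + 41·(8 − 16.4)/24 = 50.6°C ✓; longest run = 2 ✓ — fails.
P2 (18 nt, A=5 T=5 G=1 C=7): 3' end CCT has 2 G/C ✓; length 18, outside 19–23 ✗; Tm = 64.9 + 41·(8 − 16.4)/18 = 45.8°C ✓; longest run = 4 ✓ — fails.
P3 (20 nt, A=2 T=5 G=5 C=8): 3' end CGA has 2 G/C ✓; length 20 ✓; Tm = 64.9 + 41·(13 − 16.4)/20 = 57.9°C ✓; longest run = 3 ✓ — passes.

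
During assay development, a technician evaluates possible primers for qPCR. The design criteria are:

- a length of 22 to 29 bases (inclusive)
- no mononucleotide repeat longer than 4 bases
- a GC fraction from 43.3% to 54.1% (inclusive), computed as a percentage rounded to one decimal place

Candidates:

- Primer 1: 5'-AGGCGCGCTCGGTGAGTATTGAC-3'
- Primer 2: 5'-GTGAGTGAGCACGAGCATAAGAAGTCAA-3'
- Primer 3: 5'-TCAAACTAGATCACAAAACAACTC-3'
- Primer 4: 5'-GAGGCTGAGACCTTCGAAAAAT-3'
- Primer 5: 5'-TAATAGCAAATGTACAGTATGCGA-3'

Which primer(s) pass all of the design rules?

Primer 2 only.

Primer 1 (23 nt, A=4 T=5 G=9 C=5): length 23 ✓; longest run = 2 ✓; GC 14/23 = 60.9%, outside 43.3–54.1% ✗ — fails.
Primer 2 (28 nt, A=11 T=4 G=9 C=4): length 28 ✓; longest run = 2 ✓; GC 13/28 = 46.4% ✓ — passes.
Primer 3 (24 nt, A=12 T=4 G=1 C=7): length 24 ✓; longest run = 4 ✓; GC 8/24 = 33.3%, outside 43.3–54.1% ✗ — fails.
Primer 4 (22 nt, A=8 T=4 G=6 C=4): length 22 ✓; longest run = 5, exceeds 4 ✗; GC 10/22 = 45.5% ✓ — fails.
Primer 5 (24 nt, A=10 T=6 G=5 C=3): length 24 ✓; longest run = 3 ✓; GC 8/24 = 33.3%, outside 43.3–54.1% ✗ — fails.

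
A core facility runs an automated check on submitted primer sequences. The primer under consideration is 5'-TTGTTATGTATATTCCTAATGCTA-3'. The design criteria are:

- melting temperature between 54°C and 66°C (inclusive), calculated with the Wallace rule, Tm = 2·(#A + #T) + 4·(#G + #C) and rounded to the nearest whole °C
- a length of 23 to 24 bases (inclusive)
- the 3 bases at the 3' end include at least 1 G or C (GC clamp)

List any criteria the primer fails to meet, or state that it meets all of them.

Base counts: A=6, T=12, G=3, C=3 (length 24).
Tm: Tm = 2·18 + 4·6 = 60°C ✓
length: length 24 ✓
GC clamp: 3' end CTA has 1 G/C ✓

Meets all criteria.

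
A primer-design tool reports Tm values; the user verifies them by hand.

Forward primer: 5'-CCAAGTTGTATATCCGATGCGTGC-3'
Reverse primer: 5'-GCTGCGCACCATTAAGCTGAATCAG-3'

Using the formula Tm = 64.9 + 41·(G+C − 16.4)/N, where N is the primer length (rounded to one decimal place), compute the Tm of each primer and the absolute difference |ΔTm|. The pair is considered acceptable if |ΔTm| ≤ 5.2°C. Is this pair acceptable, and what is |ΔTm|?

|ΔTm| = 1.9°C; the pair is acceptable.

Forward: G+C = 12, N = 24 → Tm = 64.9 + 41·(12 − 16.4)/24 = 57.4°C.
Reverse: G+C = 13, N = 25 → Tm = 64.9 + 41·(13 − 16.4)/25 = 59.3°C.
|ΔTm| = |57.4 − 59.3| = 1.9°C, ≤ 5.2°C.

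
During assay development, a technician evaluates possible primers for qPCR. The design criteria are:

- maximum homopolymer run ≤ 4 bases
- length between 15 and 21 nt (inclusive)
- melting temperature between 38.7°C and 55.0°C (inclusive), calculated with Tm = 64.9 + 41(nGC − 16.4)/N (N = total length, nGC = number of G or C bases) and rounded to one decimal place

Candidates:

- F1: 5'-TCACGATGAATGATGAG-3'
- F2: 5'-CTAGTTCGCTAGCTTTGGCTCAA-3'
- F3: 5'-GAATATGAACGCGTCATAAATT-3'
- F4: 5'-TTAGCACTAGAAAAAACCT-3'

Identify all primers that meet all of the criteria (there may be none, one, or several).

F1 only.

F1 (17 nt, A=6 T=4 G=5 C=2): longest run = 2 ✓; length 17 ✓; Tm = 64.9 + 41·(7 − 16.4)/17 = 42.2°C ✓ — passes.
F2 (23 nt, A=4 T=8 G=5 C=6): longest run = 3 ✓; length 23, outside 15–21 ✗; Tm = 64.9 + 41·(11 − 16.4)/23 = 55.3°C, outside 38.7–55.0°C ✗ — fails.
F3 (22 nt, A=9 T=6 G=4 C=3): longest run = 3 ✓; length 22, outside 15–21 ✗; Tm = 64.9 + 41·(7 − 16.4)/22 = 47.4°C ✓ — fails.
F4 (19 nt, A=9 T=4 G=2 C=4): longest run = 6, exceeds 4 ✗; length 19 ✓; Tm = 64.9 + 41·(6 − 16.4)/19 = 42.5°C ✓ — fails.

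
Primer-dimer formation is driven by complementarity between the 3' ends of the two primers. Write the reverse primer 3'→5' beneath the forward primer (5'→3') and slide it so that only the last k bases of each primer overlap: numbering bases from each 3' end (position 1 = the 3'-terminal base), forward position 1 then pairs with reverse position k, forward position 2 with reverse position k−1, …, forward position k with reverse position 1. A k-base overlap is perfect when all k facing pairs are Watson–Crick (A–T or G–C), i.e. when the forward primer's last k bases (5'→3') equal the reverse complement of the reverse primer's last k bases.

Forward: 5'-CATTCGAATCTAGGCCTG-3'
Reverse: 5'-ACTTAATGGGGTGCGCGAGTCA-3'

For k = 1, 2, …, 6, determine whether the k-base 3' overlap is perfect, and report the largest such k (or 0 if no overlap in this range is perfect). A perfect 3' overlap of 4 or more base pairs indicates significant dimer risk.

Longest perfect overlap: 2 complementary base pairs; below the dimer-risk threshold (threshold 4).

Last 6 bases (5'→3') — forward …GGCCTG, reverse …GAGTCA.
Reverse complement of the reverse primer's last 6 bases: TGACTC; its first k bases are the reverse complement of the reverse primer's last k bases, so a perfect k-base overlap needs the forward primer's last k bases to equal them.
Comparing (forward last k vs required): k=1: G vs T ✗; k=2: TG vs TG ✓; k=3: CTG vs TGA ✗; k=4: CCTG vs TGAC ✗; k=5: GCCTG vs TGACT ✗; k=6: GGCCTG vs TGACTC ✗.
Only k = 2 is perfect, so the longest perfect 3' overlap is 2.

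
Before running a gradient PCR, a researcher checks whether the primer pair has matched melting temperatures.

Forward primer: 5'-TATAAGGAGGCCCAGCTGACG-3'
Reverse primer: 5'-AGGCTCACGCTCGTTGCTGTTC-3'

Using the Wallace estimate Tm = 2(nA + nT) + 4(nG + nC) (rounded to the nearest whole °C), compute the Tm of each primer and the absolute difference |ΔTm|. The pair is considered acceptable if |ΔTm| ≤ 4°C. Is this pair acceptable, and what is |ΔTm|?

|ΔTm| = 4°C; the pair is acceptable.

Forward: A=6 T=3 G=7 C=5 → Tm = 2·9 + 4·12 = 66°C.
Reverse: A=2 T=7 G=6 C=7 → Tm = 2·9 + 4·13 = 70°C.
|ΔTm| = |66 − 70| = 4°C, ≤ 4°C.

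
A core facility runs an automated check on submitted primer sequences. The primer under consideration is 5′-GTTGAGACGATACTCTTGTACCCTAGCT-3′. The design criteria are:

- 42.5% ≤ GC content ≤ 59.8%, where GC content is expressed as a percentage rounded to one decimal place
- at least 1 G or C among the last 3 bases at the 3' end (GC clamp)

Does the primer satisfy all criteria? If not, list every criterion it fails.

Meets all criteria.

Base counts: A=6, T=9, G=6, C=7 (length 28).
GC content: GC 13/28 = 46.4% ✓
GC clamp: 3' end GCT has 2 G/C ✓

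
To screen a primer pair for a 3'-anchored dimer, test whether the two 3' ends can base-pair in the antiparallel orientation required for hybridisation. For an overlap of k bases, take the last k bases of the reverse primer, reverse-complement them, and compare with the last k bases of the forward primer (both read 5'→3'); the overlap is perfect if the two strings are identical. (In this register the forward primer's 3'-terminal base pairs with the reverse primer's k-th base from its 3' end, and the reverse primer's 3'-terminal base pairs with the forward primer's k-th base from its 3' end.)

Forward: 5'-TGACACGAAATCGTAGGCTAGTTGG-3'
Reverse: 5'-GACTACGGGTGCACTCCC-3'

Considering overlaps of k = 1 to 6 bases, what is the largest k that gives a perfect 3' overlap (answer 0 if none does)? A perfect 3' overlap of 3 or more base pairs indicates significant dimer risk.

Longest perfect overlap: 2 complementary base pairs; below the dimer-risk threshold (threshold 3).

Last 6 bases (5'→3') — forward …AGTTGG, reverse …ACTCCC.
Reverse complement of the reverse primer's last 6 bases: GGGAGT; its first k bases are the reverse complement of the reverse primer's last k bases, so a perfect k-base overlap needs the forward primer's last k bases to equal them.
Comparing (forward last k vs required): k=1: G vs G ✓; k=2: GG vs GG ✓; k=3: TGG vs GGG ✗; k=4: TTGG vs GGGA ✗; k=5: GTTGG vs GGGAG ✗; k=6: AGTTGG vs GGGAGT ✗.
Perfect overlaps at k = 1, 2; the largest is 2.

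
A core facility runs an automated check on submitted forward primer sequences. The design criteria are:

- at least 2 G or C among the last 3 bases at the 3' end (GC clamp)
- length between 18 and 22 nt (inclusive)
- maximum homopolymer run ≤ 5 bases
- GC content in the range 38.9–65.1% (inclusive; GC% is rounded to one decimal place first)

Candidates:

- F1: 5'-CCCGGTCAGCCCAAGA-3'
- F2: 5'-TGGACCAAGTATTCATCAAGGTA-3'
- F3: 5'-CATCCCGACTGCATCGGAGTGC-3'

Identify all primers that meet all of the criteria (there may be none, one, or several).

F1 (16 nt, A=4 T=1 G=4 C=7): 3' end AGA has 1 G/C, need ≥2 ✗; length 16, outside 18–22 ✗; longest run = 3 ✓; GC 11/16 = 68.8%, outside 38.9–65.1% ✗ — fails.
F2 (23 nt, A=8 T=6 G=5 C=4): 3' end GTA has 1 G/C, need ≥2 ✗; length 23, outside 18–22 ✗; longest run = 2 ✓; GC 9/23 = 39.1% ✓ — fails.
F3 (22 nt, A=4 T=4 G=6 C=8): 3' end TGC has 2 G/C ✓; length 22 ✓; longest run = 3 ✓; GC 14/22 = 63.6% ✓ — passes.

F3 only.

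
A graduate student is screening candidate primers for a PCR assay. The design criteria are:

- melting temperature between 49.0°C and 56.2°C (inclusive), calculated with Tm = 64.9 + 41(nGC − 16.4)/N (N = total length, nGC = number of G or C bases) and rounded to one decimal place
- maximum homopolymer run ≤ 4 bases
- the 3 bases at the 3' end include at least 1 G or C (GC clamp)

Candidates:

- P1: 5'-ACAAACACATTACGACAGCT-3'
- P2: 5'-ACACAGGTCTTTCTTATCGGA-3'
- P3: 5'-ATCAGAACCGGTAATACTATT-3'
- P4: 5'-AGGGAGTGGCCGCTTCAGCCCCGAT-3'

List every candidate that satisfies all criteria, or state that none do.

P1 (20 nt, A=9 T=3 G=2 C=6): Tm = 64.9 + 41·(8 − 16.4)/20 = 47.7°C, outside 49.0–56.2°C ✗; longest run = 3 ✓; 3' end GCT has 2 G/C ✓ — fails.
P2 (21 nt, A=5 T=7 G=4 C=5): Tm = 64.9 + 41·(9 − 16.4)/21 = 50.5°C ✓; longest run = 3 ✓; 3' end GGA has 2 G/C ✓ — passes.
P3 (21 nt, A=8 T=6 G=3 C=4): Tm = 64.9 + 41·(7 − 16.4)/21 = 46.5°C, outside 49.0–56.2°C ✗; longest run = 2 ✓; 3' end ATT has 0 G/C, need ≥1 ✗ — fails.
P4 (25 nt, A=4 T=4 G=9 C=8): Tm = 64.9 + 41·(17 − 16.4)/25 = 65.9°C, outside 49.0–56.2°C ✗; longest run = 4 ✓; 3' end GAT has 1 G/C ✓ — fails.

P2 only.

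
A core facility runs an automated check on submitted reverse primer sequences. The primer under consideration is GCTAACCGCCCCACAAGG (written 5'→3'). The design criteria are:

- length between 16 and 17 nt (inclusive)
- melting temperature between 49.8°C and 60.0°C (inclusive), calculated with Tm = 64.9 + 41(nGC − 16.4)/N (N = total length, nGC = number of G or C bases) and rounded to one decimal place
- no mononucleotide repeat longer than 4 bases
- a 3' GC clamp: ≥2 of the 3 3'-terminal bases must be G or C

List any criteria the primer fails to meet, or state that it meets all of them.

Base counts: A=5, T=1, G=4, C=8 (length 18).
length: length 18, outside 16–17 ✗
Tm: Tm = 64.9 + 41·(12 − 16.4)/18 = 54.9°C ✓
homopolymer run: longest run = 4 ✓
GC clamp: 3' end AGG has 2 G/C ✓

Fails: length.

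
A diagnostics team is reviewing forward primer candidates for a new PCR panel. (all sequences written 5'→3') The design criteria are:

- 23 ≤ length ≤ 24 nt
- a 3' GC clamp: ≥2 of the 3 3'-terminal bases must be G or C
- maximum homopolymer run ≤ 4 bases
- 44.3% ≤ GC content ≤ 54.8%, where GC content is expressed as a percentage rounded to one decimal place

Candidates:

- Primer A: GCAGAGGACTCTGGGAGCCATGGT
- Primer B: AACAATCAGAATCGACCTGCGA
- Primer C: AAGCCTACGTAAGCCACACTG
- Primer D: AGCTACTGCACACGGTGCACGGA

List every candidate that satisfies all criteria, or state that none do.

Primer A (24 nt, A=5 T=4 G=10 C=5): length 24 ✓; 3' end GGT has 2 G/C ✓; longest run = 3 ✓; GC 15/24 = 62.5%, outside 44.3–54.8% ✗ — fails.
Primer B (22 nt, A=9 T=3 G=4 C=6): length 22, outside 23–24 ✗; 3' end CGA has 2 G/C ✓; longest run = 2 ✓; GC 10/22 = 45.5% ✓ — fails.
Primer C (21 nt, A=7 T=3 G=4 C=7): length 21, outside 23–24 ✗; 3' end CTG has 2 G/C ✓; longest run = 2 ✓; GC 11/21 = 52.4% ✓ — fails.
Primer D (23 nt, A=6 T=3 G=7 C=7): length 23 ✓; 3' end GGA has 2 G/C ✓; longest run = 2 ✓; GC 14/23 = 60.9%, outside 44.3–54.8% ✗ — fails.

None of the candidates satisfy all criteria.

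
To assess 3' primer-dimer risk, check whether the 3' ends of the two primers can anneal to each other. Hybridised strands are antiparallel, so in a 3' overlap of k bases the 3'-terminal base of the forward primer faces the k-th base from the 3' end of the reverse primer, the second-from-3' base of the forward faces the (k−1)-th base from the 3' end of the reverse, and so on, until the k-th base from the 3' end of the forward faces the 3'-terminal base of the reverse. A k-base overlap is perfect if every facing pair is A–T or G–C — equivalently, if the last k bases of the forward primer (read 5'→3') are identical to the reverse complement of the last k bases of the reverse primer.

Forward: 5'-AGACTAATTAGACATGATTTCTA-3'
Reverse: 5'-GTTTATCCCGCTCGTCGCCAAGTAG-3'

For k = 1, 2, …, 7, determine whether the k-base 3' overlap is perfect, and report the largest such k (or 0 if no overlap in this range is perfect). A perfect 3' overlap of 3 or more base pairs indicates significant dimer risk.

Last 7 bases (5'→3') — forward …ATTTCTA, reverse …CAAGTAG.
Reverse complement of the reverse primer's last 7 bases: CTACTTG; its first k bases are the reverse complement of the reverse primer's last k bases, so a perfect k-base overlap needs the forward primer's last k bases to equal them.
Comparing (forward last k vs required): k=1: A vs C ✗; k=2: TA vs CT ✗; k=3: CTA vs CTA ✓; k=4: TCTA vs CTAC ✗; k=5: TTCTA vs CTACT ✗; k=6: TTTCTA vs CTACTT ✗; k=7: ATTTCTA vs CTACTTG ✗.
Only k = 3 is perfect, so the longest perfect 3' overlap is 3.

Longest perfect overlap: 3 complementary base pairs; significant dimer risk (threshold 3).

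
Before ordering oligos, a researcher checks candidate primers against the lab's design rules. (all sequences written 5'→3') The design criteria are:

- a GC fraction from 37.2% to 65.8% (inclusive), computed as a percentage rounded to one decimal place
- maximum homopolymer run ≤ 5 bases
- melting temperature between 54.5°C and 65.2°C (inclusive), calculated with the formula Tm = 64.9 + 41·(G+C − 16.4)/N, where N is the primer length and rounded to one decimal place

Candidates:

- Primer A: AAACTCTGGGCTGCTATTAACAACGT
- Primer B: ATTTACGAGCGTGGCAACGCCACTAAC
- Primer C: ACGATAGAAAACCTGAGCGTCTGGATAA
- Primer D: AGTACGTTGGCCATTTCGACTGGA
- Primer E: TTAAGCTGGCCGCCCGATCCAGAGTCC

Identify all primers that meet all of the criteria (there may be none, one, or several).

Primer A (26 nt, A=8 T=7 G=5 C=6): GC 11/26 = 42.3% ✓; longest run = 3 ✓; Tm = 64.9 + 41·(11 − 16.4)/26 = 56.4°C ✓ — passes.
Primer B (27 nt, A=8 T=5 G=6 C=8): GC 14/27 = 51.9% ✓; longest run = 3 ✓; Tm = 64.9 + 41·(14 − 16.4)/27 = 61.3°C ✓ — passes.
Primer C (28 nt, A=11 T=5 G=7 C=5): GC 12/28 = 42.9% ✓; longest run = 4 ✓; Tm = 64.9 + 41·(12 − 16.4)/28 = 58.5°C ✓ — passes.
Primer D (24 nt, A=5 T=7 G=7 C=5): GC 12/24 = 50.0% ✓; longest run = 3 ✓; Tm = 64.9 + 41·(12 − 16.4)/24 = 57.4°C ✓ — passes.
Primer E (27 nt, A=5 T=5 G=7 C=10): GC 17/27 = 63.0% ✓; longest run = 3 ✓; Tm = 64.9 + 41·(17 − 16.4)/27 = 65.8°C, outside 54.5–65.2°C ✗ — fails.

Primer A, Primer B, Primer C and Primer D.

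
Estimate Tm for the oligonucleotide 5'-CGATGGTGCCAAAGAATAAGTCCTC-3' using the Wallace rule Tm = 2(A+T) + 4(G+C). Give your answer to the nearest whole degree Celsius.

Base counts: A=8, T=5, G=6, C=6 (length 25).
Tm = 2·(8+5) + 4·(6+6) = 2·13 + 4·12 = 26 + 48 = 74°C.

74°C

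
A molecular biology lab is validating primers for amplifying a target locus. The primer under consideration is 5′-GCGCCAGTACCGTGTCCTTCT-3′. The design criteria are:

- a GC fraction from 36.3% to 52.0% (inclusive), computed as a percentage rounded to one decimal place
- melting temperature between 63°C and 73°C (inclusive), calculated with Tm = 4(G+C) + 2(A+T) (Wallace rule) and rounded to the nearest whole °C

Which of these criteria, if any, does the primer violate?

Fails: GC content.

Base counts: A=2, T=6, G=5, C=8 (length 21).
GC content: GC 13/21 = 61.9%, outside 36.3–52.0% ✗
Tm: Tm = 2·8 + 4·13 = 68°C ✓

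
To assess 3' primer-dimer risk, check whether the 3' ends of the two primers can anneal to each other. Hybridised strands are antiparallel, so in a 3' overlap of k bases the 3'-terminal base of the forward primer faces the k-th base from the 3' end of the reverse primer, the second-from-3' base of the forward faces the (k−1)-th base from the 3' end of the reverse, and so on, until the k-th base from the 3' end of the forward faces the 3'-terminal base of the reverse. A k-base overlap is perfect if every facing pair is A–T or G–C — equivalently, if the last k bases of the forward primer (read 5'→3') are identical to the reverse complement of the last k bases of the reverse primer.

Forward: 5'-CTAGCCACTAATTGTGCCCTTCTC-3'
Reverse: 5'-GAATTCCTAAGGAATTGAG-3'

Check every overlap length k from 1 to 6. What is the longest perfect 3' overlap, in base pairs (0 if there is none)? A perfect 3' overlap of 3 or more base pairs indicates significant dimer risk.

Last 6 bases (5'→3') — forward …CTTCTC, reverse …ATTGAG.
Reverse complement of the reverse primer's last 6 bases: CTCAAT; its first k bases are the reverse complement of the reverse primer's last k bases, so a perfect k-base overlap needs the forward primer's last k bases to equal them.
Comparing (forward last k vs required): k=1: C vs C ✓; k=2: TC vs CT ✗; k=3: CTC vs CTC ✓; k=4: TCTC vs CTCA ✗; k=5: TTCTC vs CTCAA ✗; k=6: CTTCTC vs CTCAAT ✗.
Perfect overlaps at k = 1, 3; the largest is 3.

Longest perfect overlap: 3 complementary base pairs; significant dimer risk (threshold 3).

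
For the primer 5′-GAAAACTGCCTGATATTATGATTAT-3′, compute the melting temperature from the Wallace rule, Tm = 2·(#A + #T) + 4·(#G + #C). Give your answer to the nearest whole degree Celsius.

64°C

Base counts: A=9, T=9, G=4, C=3 (length 25).
Tm = 2·(9+9) + 4·(4+3) = 2·18 + 4·7 = 36 + 28 = 64°C.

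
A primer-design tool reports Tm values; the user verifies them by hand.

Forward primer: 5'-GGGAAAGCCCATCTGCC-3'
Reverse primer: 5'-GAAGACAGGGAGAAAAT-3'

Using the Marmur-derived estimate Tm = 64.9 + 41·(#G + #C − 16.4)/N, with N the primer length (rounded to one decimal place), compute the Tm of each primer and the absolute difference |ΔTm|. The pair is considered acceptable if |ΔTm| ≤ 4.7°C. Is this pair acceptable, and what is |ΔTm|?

Forward: G+C = 11, N = 17 → Tm = 64.9 + 41·(11 − 16.4)/17 = 51.9°C.
Reverse: G+C = 7, N = 17 → Tm = 64.9 + 41·(7 − 16.4)/17 = 42.2°C.
|ΔTm| = |51.9 − 42.2| = 9.7°C, > 4.7°C.

|ΔTm| = 9.7°C; the pair is not acceptable.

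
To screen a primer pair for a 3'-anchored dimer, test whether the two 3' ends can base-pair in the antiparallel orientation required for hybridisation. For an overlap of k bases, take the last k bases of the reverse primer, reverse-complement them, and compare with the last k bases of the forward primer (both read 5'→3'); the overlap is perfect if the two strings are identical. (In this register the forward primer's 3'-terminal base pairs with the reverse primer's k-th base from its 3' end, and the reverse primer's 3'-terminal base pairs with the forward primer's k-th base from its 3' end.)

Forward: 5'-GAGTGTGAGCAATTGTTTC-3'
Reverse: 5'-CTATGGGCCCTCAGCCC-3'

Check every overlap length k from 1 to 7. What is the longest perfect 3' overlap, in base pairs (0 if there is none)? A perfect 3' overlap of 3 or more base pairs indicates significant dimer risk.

Longest perfect overlap: 0 complementary base pairs; below the dimer-risk threshold (threshold 3).

Last 7 bases (5'→3') — forward …TTGTTTC, reverse …TCAGCCC.
Reverse complement of the reverse primer's last 7 bases: GGGCTGA; its first k bases are the reverse complement of the reverse primer's last k bases, so a perfect k-base overlap needs the forward primer's last k bases to equal them.
Comparing (forward last k vs required): k=1: C vs G ✗; k=2: TC vs GG ✗; k=3: TTC vs GGG ✗; k=4: TTTC vs GGGC ✗; k=5: GTTTC vs GGGCT ✗; k=6: TGTTTC vs GGGCTG ✗; k=7: TTGTTTC vs GGGCTGA ✗.
No overlap length from 1 to 7 is perfect, so the longest perfect 3' overlap is 0.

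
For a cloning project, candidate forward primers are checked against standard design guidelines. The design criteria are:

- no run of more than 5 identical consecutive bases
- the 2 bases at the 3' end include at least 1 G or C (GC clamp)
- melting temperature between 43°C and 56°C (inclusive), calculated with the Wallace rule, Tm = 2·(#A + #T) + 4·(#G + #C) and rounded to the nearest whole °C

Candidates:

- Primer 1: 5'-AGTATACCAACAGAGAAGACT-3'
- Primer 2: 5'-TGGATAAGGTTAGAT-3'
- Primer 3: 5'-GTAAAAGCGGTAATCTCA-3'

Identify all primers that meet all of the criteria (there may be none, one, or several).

Primer 3 only.

Primer 1 (21 nt, A=10 T=3 G=4 C=4): longest run = 2 ✓; 3' end CT has 1 G/C ✓; Tm = 2·13 + 4·8 = 58°C, outside 43–56°C ✗ — fails.
Primer 2 (15 nt, A=5 T=5 G=5 C=0): longest run = 2 ✓; 3' end AT has 0 G/C, need ≥1 ✗; Tm = 2·10 + 4·5 = 40°C, outside 43–56°C ✗ — fails.
Primer 3 (18 nt, A=7 T=4 G=4 C=3): longest run = 4 ✓; 3' end CA has 1 G/C ✓; Tm = 2·11 + 4·7 = 50°C ✓ — passes.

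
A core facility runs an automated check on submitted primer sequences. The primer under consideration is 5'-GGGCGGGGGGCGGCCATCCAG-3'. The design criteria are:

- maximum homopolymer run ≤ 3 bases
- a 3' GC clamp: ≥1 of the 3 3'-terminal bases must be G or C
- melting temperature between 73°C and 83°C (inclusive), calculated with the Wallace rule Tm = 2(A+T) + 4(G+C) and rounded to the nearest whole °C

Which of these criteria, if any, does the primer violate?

Fails: homopolymer run.

Base counts: A=2, T=1, G=12, C=6 (length 21).
homopolymer run: longest run = 6, exceeds 3 ✗
GC clamp: 3' end CAG has 2 G/C ✓
Tm: Tm = 2·3 + 4·18 = 78°C ✓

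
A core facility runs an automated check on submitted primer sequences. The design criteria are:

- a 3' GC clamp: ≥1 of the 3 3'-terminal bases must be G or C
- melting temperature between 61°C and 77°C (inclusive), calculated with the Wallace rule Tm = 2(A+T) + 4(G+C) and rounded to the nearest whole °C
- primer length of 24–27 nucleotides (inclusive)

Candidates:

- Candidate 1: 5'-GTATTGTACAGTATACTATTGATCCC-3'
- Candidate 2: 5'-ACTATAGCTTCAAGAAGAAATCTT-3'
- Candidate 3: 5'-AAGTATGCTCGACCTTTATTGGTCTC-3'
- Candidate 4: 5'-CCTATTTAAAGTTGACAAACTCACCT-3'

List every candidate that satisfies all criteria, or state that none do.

Candidate 1 (26 nt, A=7 T=10 G=4 C=5): 3' end CCC has 3 G/C ✓; Tm = 2·17 + 4·9 = 70°C ✓; length 26 ✓ — passes.
Candidate 2 (24 nt, A=10 T=7 G=3 C=4): 3' end CTT has 1 G/C ✓; Tm = 2·17 + 4·7 = 62°C ✓; length 24 ✓ — passes.
Candidate 3 (26 nt, A=5 T=10 G=5 C=6): 3' end CTC has 2 G/C ✓; Tm = 2·15 + 4·11 = 74°C ✓; length 26 ✓ — passes.
Candidate 4 (26 nt, A=9 T=8 G=2 C=7): 3' end CCT has 2 G/C ✓; Tm = 2·17 + 4·9 = 70°C ✓; length 26 ✓ — passes.

Candidate 1, Candidate 2, Candidate 3 and Candidate 4.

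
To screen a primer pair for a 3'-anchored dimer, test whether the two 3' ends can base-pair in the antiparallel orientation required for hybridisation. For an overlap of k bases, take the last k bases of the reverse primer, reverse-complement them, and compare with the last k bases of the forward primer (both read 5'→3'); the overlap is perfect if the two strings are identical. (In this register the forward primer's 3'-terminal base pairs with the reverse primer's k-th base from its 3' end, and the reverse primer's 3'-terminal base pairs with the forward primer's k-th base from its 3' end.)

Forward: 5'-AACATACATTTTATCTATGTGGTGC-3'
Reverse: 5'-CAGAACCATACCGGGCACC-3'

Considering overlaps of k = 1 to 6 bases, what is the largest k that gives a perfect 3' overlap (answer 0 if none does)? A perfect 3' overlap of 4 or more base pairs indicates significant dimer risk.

Last 6 bases (5'→3') — forward …TGGTGC, reverse …GGCACC.
Reverse complement of the reverse primer's last 6 bases: GGTGCC; its first k bases are the reverse complement of the reverse primer's last k bases, so a perfect k-base overlap needs the forward primer's last k bases to equal them.
Comparing (forward last k vs required): k=1: C vs G ✗; k=2: GC vs GG ✗; k=3: TGC vs GGT ✗; k=4: GTGC vs GGTG ✗; k=5: GGTGC vs GGTGC ✓; k=6: TGGTGC vs GGTGCC ✗.
Only k = 5 is perfect, so the longest perfect 3' overlap is 5.

Longest perfect overlap: 5 complementary base pairs; significant dimer risk (threshold 4).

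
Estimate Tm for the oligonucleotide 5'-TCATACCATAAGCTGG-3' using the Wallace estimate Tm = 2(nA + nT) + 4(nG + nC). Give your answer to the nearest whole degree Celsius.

Base counts: A=5, T=4, G=3, C=4 (length 16).
Tm = 2·(5+4) + 4·(3+4) = 2·9 + 4·7 = 18 + 28 = 46°C.

46°C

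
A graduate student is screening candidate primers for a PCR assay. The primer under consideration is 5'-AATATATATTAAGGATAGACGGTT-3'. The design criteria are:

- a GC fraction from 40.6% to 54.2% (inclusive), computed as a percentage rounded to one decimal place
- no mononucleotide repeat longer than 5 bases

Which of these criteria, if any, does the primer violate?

Fails: GC content.

Base counts: A=10, T=8, G=5, C=1 (length 24).
GC content: GC 6/24 = 25.0%, outside 40.6–54.2% ✗
homopolymer run: longest run = 2 ✓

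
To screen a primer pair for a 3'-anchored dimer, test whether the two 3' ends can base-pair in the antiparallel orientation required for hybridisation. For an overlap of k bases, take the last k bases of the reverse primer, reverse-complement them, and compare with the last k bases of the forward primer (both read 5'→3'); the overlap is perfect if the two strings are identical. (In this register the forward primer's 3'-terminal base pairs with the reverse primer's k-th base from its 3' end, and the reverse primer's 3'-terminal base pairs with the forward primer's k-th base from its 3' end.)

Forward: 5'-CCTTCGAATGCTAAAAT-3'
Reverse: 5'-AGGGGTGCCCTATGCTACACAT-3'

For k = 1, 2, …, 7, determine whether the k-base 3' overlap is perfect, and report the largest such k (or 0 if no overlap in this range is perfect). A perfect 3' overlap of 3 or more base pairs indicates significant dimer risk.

Longest perfect overlap: 2 complementary base pairs; below the dimer-risk threshold (threshold 3).

Last 7 bases (5'→3') — forward …CTAAAAT, reverse …TACACAT.
Reverse complement of the reverse primer's last 7 bases: ATGTGTA; its first k bases are the reverse complement of the reverse primer's last k bases, so a perfect k-base overlap needs the forward primer's last k bases to equal them.
Comparing (forward last k vs required): k=1: T vs A ✗; k=2: AT vs AT ✓; k=3: AAT vs ATG ✗; k=4: AAAT vs ATGT ✗; k=5: AAAAT vs ATGTG ✗; k=6: TAAAAT vs ATGTGT ✗; k=7: CTAAAAT vs ATGTGTA ✗.
Only k = 2 is perfect, so the longest perfect 3' overlap is 2.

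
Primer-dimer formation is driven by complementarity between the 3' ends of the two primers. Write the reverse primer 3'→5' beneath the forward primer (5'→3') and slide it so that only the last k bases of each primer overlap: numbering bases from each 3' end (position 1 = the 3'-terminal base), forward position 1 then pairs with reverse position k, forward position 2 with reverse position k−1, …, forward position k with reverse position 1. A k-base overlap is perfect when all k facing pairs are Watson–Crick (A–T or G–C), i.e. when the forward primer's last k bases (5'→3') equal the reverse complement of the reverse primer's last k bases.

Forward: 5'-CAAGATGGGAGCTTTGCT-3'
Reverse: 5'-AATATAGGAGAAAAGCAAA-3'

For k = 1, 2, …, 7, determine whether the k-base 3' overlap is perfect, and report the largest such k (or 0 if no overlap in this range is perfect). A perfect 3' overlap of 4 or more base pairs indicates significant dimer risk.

Last 7 bases (5'→3') — forward …CTTTGCT, reverse …AAGCAAA.
Reverse complement of the reverse primer's last 7 bases: TTTGCTT; its first k bases are the reverse complement of the reverse primer's last k bases, so a perfect k-base overlap needs the forward primer's last k bases to equal them.
Comparing (forward last k vs required): k=1: T vs T ✓; k=2: CT vs TT ✗; k=3: GCT vs TTT ✗; k=4: TGCT vs TTTG ✗; k=5: TTGCT vs TTTGC ✗; k=6: TTTGCT vs TTTGCT ✓; k=7: CTTTGCT vs TTTGCTT ✗.
Perfect overlaps at k = 1, 6; the largest is 6.

Longest perfect overlap: 6 complementary base pairs; significant dimer risk (threshold 4).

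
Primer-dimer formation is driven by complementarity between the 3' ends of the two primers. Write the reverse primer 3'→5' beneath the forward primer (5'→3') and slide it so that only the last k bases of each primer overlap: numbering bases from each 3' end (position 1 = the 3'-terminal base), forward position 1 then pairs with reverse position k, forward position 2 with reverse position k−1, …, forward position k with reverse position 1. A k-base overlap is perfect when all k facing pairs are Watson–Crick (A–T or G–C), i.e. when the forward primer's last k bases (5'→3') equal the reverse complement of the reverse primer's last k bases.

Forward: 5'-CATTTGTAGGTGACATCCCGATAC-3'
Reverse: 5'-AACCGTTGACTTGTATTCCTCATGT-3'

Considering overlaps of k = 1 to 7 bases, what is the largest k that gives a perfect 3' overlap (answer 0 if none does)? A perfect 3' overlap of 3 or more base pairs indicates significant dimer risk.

Longest perfect overlap: 2 complementary base pairs; below the dimer-risk threshold (threshold 3).

Last 7 bases (5'→3') — forward …CCGATAC, reverse …CTCATGT.
Reverse complement of the reverse primer's last 7 bases: ACATGAG; its first k bases are the reverse complement of the reverse primer's last k bases, so a perfect k-base overlap needs the forward primer's last k bases to equal them.
Comparing (forward last k vs required): k=1: C vs A ✗; k=2: AC vs AC ✓; k=3: TAC vs ACA ✗; k=4: ATAC vs ACAT ✗; k=5: GATAC vs ACATG ✗; k=6: CGATAC vs ACATGA ✗; k=7: CCGATAC vs ACATGAG ✗.
Only k = 2 is perfect, so the longest perfect 3' overlap is 2.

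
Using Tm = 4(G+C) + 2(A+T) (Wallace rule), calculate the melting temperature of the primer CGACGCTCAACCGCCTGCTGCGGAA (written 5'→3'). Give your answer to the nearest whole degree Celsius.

Base counts: A=5, T=3, G=7, C=10 (length 25).
Tm = 2·(5+3) + 4·(7+10) = 2·8 + 4·17 = 16 + 68 = 84°C.

84°C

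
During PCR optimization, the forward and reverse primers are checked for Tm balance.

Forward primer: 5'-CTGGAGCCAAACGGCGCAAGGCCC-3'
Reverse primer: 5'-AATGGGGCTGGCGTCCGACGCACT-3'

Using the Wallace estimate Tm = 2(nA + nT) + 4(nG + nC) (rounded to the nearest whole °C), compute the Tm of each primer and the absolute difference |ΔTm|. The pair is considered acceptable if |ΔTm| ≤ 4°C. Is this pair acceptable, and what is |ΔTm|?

Forward: A=6 T=1 G=8 C=9 → Tm = 2·7 + 4·17 = 82°C.
Reverse: A=4 T=4 G=9 C=7 → Tm = 2·8 + 4·16 = 80°C.
|ΔTm| = |82 − 80| = 2°C, ≤ 4°C.

|ΔTm| = 2°C; the pair is acceptable.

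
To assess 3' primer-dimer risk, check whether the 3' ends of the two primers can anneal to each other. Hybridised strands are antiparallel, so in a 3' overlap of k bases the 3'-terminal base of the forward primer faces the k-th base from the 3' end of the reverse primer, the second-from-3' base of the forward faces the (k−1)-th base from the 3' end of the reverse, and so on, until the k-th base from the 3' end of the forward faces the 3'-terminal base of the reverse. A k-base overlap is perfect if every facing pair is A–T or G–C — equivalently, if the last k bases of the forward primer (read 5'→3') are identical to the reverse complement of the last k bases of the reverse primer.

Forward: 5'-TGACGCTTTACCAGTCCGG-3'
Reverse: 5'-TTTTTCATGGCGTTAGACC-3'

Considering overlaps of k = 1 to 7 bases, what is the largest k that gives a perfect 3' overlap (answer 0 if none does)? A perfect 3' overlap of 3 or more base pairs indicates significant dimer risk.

Longest perfect overlap: 2 complementary base pairs; below the dimer-risk threshold (threshold 3).

Last 7 bases (5'→3') — forward …AGTCCGG, reverse …TTAGACC.
Reverse complement of the reverse primer's last 7 bases: GGTCTAA; its first k bases are the reverse complement of the reverse primer's last k bases, so a perfect k-base overlap needs the forward primer's last k bases to equal them.
Comparing (forward last k vs required): k=1: G vs G ✓; k=2: GG vs GG ✓; k=3: CGG vs GGT ✗; k=4: CCGG vs GGTC ✗; k=5: TCCGG vs GGTCT ✗; k=6: GTCCGG vs GGTCTA ✗; k=7: AGTCCGG vs GGTCTAA ✗.
Perfect overlaps at k = 1, 2; the largest is 2.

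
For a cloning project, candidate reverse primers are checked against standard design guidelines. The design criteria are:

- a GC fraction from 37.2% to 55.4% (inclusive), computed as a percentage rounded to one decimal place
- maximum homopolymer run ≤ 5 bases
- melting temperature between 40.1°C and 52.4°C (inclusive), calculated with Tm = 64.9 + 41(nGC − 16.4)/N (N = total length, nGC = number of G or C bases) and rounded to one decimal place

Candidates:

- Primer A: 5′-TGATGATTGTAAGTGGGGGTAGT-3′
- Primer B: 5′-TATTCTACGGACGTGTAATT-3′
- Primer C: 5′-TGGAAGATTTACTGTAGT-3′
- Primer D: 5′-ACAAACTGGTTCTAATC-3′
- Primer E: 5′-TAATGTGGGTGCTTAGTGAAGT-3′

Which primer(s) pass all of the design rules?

Primer A (23 nt, A=5 T=8 G=10 C=0): GC 10/23 = 43.5% ✓; longest run = 5 ✓; Tm = 64.9 + 41·(10 − 16.4)/23 = 53.5°C, outside 40.1–52.4°C ✗ — fails.
Primer B (20 nt, A=5 T=8 G=4 C=3): GC 7/20 = 35.0%, outside 37.2–55.4% ✗; longest run = 2 ✓; Tm = 64.9 + 41·(7 − 16.4)/20 = 45.6°C ✓ — fails.
Primer C (18 nt, A=5 T=7 G=5 C=1): GC 6/18 = 33.3%, outside 37.2–55.4% ✗; longest run = 3 ✓; Tm = 64.9 + 41·(6 − 16.4)/18 = 41.2°C ✓ — fails.
Primer D (17 nt, A=6 T=5 G=2 C=4): GC 6/17 = 35.3%, outside 37.2–55.4% ✗; longest run = 3 ✓; Tm = 64.9 + 41·(6 − 16.4)/17 = 39.8°C, outside 40.1–52.4°C ✗ — fails.
Primer E (22 nt, A=5 T=8 G=8 C=1): GC 9/22 = 40.9% ✓; longest run = 3 ✓; Tm = 64.9 + 41·(9 − 16.4)/22 = 51.1°C ✓ — passes.

Primer E only.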